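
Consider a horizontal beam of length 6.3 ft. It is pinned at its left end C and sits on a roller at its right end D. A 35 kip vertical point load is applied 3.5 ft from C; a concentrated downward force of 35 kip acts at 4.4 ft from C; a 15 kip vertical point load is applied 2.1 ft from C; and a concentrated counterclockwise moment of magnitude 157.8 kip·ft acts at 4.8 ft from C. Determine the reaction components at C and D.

Taking moments about C: D_y·6.3 − 35·3.5 − 35·4.4 − 15·2.1 + 157.8 = 0 → D_y = 150.2/6.3 = 23.8413 ≈ 23.84 kip.
ΣF_y = 0: C_y + 23.8413 − 35 − 35 − 15 = 0 → C_y = 61.16 kip.
ΣF_x = 0: no horizontal applied forces, so C_x = 0.

C_x = 0, C_y = 61.16 kip, D_y = 23.84 kip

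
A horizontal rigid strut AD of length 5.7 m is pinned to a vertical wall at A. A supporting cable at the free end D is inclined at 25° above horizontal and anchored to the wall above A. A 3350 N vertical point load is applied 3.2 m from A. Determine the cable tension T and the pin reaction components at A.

T = 4450 N, A_x = 4033 N, A_y = 1469 N

ΣM about A: T·sin25°·5.7 − 3350·3.2 = 0 → T = 10720/(5.7·0.422618) = 4450.12 ≈ 4450 N.
ΣF_x = 0: A_x − T·cos25° = 0 → A_x = 4450.12 × 0.906308 = 4033 N.
ΣF_y = 0: A_y + T·sin25° − 3350 = 0 → A_y = 3350 − 4450.12 × 0.422618 = 1469 N.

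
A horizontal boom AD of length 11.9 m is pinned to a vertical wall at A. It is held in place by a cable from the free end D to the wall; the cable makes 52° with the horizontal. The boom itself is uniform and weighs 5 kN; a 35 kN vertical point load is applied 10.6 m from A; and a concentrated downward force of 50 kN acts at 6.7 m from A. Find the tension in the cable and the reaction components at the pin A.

T = 78.46 kN, A_x = 48.31 kN, A_y = 28.17 kN

ΣM about A: T·sin52°·11.9 − 5·5.95 − 35·10.6 − 50·6.7 = 0 → T = 735.75/(11.9·0.788011) = 78.4605 ≈ 78.46 kN.
ΣF_x = 0: A_x − T·cos52° = 0 → A_x = 78.4605 × 0.615661 = 48.31 kN.
ΣF_y = 0: A_y + T·sin52° − 5 − 35 − 50 = 0 → A_y = 90 − 78.4605 × 0.788011 = 28.17 kN.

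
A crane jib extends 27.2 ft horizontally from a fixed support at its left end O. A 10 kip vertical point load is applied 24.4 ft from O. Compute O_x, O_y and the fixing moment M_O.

O_x = 0, O_y = 10.00 kip, M_O = 244.0 kip·ft

ΣF_x = 0: O_x = 0.
ΣF_y = 0: O_y − 10 = 0 → O_y = 10.00 kip.
ΣM about O: M_O − 10·24.4 = 0 → M_O = 244.0 kip·ft.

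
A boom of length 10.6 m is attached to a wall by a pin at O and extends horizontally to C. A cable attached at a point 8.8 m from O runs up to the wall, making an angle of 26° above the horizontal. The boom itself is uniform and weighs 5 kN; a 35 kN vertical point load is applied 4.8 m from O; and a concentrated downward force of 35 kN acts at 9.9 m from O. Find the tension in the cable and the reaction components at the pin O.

ΣM about O: T·sin26°·8.8 − 5·5.3 − 35·4.8 − 35·9.9 = 0 → T = 541/(8.8·0.438371) = 140.24 ≈ 140.2 kN.
ΣF_x = 0: O_x − T·cos26° = 0 → O_x = 140.24 × 0.898794 = 126.0 kN.
ΣF_y = 0: O_y + T·sin26° − 5 − 35 − 35 = 0 → O_y = 75 − 140.24 × 0.438371 = 13.52 kN.

T = 140.2 kN, O_x = 126.0 kN, O_y = 13.52 kN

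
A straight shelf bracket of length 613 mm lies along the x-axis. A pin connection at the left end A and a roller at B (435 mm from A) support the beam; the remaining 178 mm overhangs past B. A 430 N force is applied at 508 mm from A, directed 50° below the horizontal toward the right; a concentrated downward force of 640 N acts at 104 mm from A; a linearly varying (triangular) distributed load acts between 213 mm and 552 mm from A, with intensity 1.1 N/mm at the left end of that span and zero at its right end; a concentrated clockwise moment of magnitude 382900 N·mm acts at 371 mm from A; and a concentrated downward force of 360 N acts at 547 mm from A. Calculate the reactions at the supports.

A_x = -276.4 N, A_y = -494.5 N, B_y = 2010 N

Resultant of the triangular load: ½ × 1.1 × 339 = 186.45 N, acting at 326 mm from A (one-third of the span from the peak).
Taking moments about A: B_y·435 − 430·sin50°·508 − 640·104 − (½·1.1·339)·326 − 382900 − 360·547 = 0 → B_y = 874497/435 = 2010.34 ≈ 2010 N.
ΣF_y = 0: A_y + 2010.34 − 430·sin50° − 640 − ½·1.1·339 − 360 = 0 → A_y = -494.5 N.
ΣF_x = 0: A_x + 430·cos50° = 0 → A_x = -276.4 N.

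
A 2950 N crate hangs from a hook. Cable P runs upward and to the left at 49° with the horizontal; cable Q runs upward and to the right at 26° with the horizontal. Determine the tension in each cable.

ΣF_x = 0: −T_P·cos49° + T_Q·cos26° = 0 → T_Q = 0.729933·T_P.
ΣF_y = 0: T_P·sin49° + T_Q·sin26° = 2950.
Substitute: T_P·(0.75471 + 0.729933·0.438371) = 2950 → T_P = 2744.97 ≈ 2745 N.
Then T_Q = 0.729933 × 2744.97 = 2004 N.

T_P = 2745 N, T_Q = 2004 N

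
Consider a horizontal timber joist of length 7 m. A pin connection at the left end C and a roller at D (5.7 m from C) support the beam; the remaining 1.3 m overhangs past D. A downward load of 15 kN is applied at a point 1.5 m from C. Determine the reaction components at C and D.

Taking moments about C: D_y·5.7 − 15·1.5 = 0 → D_y = 22.5/5.7 = 3.94737 ≈ 3.947 kN.
ΣF_y = 0: C_y + 3.94737 − 15 = 0 → C_y = 11.05 kN.
ΣF_x = 0: no horizontal applied forces, so C_x = 0.

C_x = 0, C_y = 11.05 kN, D_y = 3.947 kN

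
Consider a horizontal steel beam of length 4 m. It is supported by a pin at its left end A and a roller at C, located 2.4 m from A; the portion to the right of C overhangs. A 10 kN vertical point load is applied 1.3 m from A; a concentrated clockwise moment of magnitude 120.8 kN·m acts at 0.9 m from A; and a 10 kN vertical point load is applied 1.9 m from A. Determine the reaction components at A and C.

ΣM about A: C_y·2.4 − 10·1.3 − 120.8 − 10·1.9 = 0 → C_y = 152.8/2.4 = 63.6667 ≈ 63.67 kN.
ΣF_y = 0: A_y + 63.6667 − 10 − 10 = 0 → A_y = -43.67 kN.
ΣF_x = 0: no horizontal applied forces, so A_x = 0.

A_x = 0, A_y = -43.67 kN, C_y = 63.67 kN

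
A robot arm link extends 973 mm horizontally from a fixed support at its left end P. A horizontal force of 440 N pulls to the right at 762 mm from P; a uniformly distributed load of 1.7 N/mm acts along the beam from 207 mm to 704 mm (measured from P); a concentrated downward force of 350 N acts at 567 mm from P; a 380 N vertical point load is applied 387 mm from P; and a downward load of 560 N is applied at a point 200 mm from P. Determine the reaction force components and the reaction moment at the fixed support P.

P_x = -440.0 N, P_y = 2135 N, M_P = 842400 N·mm

Resultant of the distributed load: 1.7 × 497 = 844.9 N at 455.5 mm from P.
ΣF_x = 0: P_x + 440 = 0 → P_x = -440.0 N.
ΣF_y = 0: P_y − 1.7·497 − 350 − 380 − 560 = 0 → P_y = 2135 N.
ΣM about P: M_P − (1.7·497)·455.5 − 350·567 − 380·387 − 560·200 = 0 → M_P = 842400 N·mm.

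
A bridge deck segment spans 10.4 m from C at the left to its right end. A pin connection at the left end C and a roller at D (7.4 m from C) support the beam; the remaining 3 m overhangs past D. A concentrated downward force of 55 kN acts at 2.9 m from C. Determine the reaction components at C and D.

C_x = 0, C_y = 33.45 kN, D_y = 21.55 kN

Taking moments about C: D_y·7.4 − 55·2.9 = 0 → D_y = 159.5/7.4 = 21.5541 ≈ 21.55 kN.
ΣF_y = 0: C_y + 21.5541 − 55 = 0 → C_y = 33.45 kN.
ΣF_x = 0: no horizontal applied forces, so C_x = 0.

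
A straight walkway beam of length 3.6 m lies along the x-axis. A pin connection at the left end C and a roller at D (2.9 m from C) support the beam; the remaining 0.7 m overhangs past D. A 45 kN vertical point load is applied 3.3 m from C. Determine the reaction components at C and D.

C_x = 0, C_y = -6.207 kN, D_y = 51.21 kN

Moments about C: D_y·2.9 − 45·3.3 = 0 → D_y = 148.5/2.9 = 51.2069 ≈ 51.21 kN.
ΣF_y = 0: C_y + 51.2069 − 45 = 0 → C_y = -6.207 kN.
ΣF_x = 0: no horizontal applied forces, so C_x = 0.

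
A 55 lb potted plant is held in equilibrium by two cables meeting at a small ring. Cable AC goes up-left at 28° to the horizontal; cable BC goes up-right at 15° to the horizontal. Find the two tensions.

ΣF_x = 0: −T_AC·cos28° + T_BC·cos15° = 0 → T_BC = 0.914095·T_AC.
ΣF_y = 0: T_AC·sin28° + T_BC·sin15° = 55.
Substitute: T_AC·(0.469472 + 0.914095·0.258819) = 55 → T_AC = 77.8974 ≈ 77.90 lb.
Then T_BC = 0.914095 × 77.8974 = 71.21 lb.

T_AC = 77.90 lb, T_BC = 71.21 lb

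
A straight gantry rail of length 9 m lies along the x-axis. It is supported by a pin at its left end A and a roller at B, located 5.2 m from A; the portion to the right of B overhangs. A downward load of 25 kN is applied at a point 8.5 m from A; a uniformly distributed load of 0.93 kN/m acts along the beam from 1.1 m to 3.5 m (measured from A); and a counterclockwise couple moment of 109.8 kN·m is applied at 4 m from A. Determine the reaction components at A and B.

A_x = 0, A_y = 6.495 kN, B_y = 20.74 kN

Resultant of the distributed load: 0.93 × 2.4 = 2.232 kN at 2.3 m from A.
Moments about A: B_y·5.2 − 25·8.5 − (0.93·2.4)·2.3 + 109.8 = 0 → B_y = 107.8336/5.2 = 20.7372 ≈ 20.74 kN.
ΣF_y = 0: A_y + 20.7372 − 25 − 0.93·2.4 = 0 → A_y = 6.495 kN.
ΣF_x = 0: no horizontal applied forces, so A_x = 0.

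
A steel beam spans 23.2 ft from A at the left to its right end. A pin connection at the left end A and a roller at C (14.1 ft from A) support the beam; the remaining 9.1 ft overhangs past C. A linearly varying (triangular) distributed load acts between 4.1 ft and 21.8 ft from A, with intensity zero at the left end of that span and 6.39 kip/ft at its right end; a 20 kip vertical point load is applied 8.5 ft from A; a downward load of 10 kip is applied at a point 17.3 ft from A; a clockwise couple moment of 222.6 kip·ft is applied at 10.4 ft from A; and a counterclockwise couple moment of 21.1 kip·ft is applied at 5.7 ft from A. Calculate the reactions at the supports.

A_x = 0, A_y = -15.84 kip, C_y = 102.4 kip

Resultant of the triangular load: ½ × 6.39 × 17.7 = 56.5515 kip, acting at 15.9 ft from A (one-third of the span from the peak).
ΣM about A: C_y·14.1 − (½·6.39·17.7)·15.9 − 20·8.5 − 10·17.3 − 222.6 + 21.1 = 0 → C_y = 1443.66885/14.1 = 102.388 ≈ 102.4 kip.
ΣF_y = 0: A_y + 102.388 − ½·6.39·17.7 − 20 − 10 = 0 → A_y = -15.84 kip.
ΣF_x = 0: no horizontal applied forces, so A_x = 0.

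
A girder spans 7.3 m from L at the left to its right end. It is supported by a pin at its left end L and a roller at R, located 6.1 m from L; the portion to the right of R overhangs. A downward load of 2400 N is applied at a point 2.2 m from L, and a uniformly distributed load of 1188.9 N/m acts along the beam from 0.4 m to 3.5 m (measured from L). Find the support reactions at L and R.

L_x = 0, L_y = 4042 N, R_y = 2044 N

Resultant of the distributed load: 1188.9 × 3.1 = 3685.59 N at 1.95 m from L.
Taking moments about L: R_y·6.1 − 2400·2.2 − (1188.9·3.1)·1.95 = 0 → R_y = 12466.9005/6.1 = 2043.75 ≈ 2044 N.
ΣF_y = 0: L_y + 2043.75 − 2400 − 1188.9·3.1 = 0 → L_y = 4042 N.
ΣF_x = 0: no horizontal applied forces, so L_x = 0.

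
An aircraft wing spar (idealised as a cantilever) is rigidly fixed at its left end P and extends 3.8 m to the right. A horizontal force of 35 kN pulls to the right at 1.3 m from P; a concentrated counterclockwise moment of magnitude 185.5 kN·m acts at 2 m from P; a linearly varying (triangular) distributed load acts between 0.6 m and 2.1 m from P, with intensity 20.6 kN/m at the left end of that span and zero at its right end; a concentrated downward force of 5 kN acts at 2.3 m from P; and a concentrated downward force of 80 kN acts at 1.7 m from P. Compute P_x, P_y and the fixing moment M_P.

P_x = -35.00 kN, P_y = 100.5 kN, M_P = -21.00 kN·m

Resultant of the triangular load: ½ × 20.6 × 1.5 = 15.45 kN, acting at 1.1 m from P (one-third of the span from the peak).
ΣF_x = 0: P_x + 35 = 0 → P_x = -35.00 kN.
ΣF_y = 0: P_y − ½·20.6·1.5 − 5 − 80 = 0 → P_y = 100.5 kN.
ΣM about P: M_P + 185.5 − (½·20.6·1.5)·1.1 − 5·2.3 − 80·1.7 = 0 → M_P = -21.00 kN·m.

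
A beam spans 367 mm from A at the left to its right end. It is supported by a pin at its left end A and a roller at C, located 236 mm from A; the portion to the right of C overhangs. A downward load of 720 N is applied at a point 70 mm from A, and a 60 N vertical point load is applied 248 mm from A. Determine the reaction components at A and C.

Taking moments about A: C_y·236 − 720·70 − 60·248 = 0 → C_y = 65280/236 = 276.61 ≈ 276.6 N.
ΣF_y = 0: A_y + 276.61 − 720 − 60 = 0 → A_y = 503.4 N.
ΣF_x = 0: no horizontal applied forces, so A_x = 0.

A_x = 0, A_y = 503.4 N, C_y = 276.6 N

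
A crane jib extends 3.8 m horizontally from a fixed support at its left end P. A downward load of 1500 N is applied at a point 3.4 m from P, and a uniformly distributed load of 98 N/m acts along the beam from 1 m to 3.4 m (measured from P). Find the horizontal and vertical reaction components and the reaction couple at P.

Resultant of the distributed load: 98 × 2.4 = 235.2 N at 2.2 m from P.
ΣF_x = 0: P_x = 0.
ΣF_y = 0: P_y − 1500 − 98·2.4 = 0 → P_y = 1735 N.
ΣM about P: M_P − 1500·3.4 − (98·2.4)·2.2 = 0 → M_P = 5617 N·m.

P_x = 0, P_y = 1735 N, M_P = 5617 N·m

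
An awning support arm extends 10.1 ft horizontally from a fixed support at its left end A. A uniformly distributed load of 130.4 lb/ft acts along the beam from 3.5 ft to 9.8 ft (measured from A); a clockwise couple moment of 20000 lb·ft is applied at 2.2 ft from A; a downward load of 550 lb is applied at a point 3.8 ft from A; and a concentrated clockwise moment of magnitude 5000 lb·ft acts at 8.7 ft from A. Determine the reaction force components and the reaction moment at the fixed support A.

Resultant of the distributed load: 130.4 × 6.3 = 821.52 lb at 6.65 ft from A.
ΣF_x = 0: A_x = 0.
ΣF_y = 0: A_y − 130.4·6.3 − 550 = 0 → A_y = 1372 lb.
ΣM about A: M_A − (130.4·6.3)·6.65 − 20000 − 550·3.8 − 5000 = 0 → M_A = 32550 lb·ft.

A_x = 0, A_y = 1372 lb, M_A = 32550 lb·ft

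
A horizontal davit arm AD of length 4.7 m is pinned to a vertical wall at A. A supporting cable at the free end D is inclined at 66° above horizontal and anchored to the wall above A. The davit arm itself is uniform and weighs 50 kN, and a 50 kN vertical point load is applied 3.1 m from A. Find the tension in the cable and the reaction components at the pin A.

T = 63.47 kN, A_x = 25.81 kN, A_y = 42.02 kN

ΣM about A: T·sin66°·4.7 − 50·2.35 − 50·3.1 = 0 → T = 272.5/(4.7·0.913545) = 63.4656 ≈ 63.47 kN.
ΣF_x = 0: A_x − T·cos66° = 0 → A_x = 63.4656 × 0.406737 = 25.81 kN.
ΣF_y = 0: A_y + T·sin66° − 50 − 50 = 0 → A_y = 100 − 63.4656 × 0.913545 = 42.02 kN.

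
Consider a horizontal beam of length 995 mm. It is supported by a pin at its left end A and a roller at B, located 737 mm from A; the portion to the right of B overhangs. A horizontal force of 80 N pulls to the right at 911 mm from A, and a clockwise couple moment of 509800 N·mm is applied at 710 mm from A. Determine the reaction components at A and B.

Taking moments about A: B_y·737 − 509800 = 0 → B_y = 509800/737 = 691.723 ≈ 691.7 N.
ΣF_y = 0: A_y + 691.723  = 0 → A_y = -691.7 N.
ΣF_x = 0: A_x + 80 = 0 → A_x = -80.00 N.

A_x = -80.00 N, A_y = -691.7 N, B_y = 691.7 N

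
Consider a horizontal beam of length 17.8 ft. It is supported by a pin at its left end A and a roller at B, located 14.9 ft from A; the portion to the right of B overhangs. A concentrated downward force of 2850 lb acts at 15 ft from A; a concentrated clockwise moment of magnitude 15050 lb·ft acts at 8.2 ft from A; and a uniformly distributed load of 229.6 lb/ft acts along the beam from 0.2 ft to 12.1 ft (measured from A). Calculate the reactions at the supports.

Resultant of the distributed load: 229.6 × 11.9 = 2732.24 lb at 6.15 ft from A.
ΣM about A: B_y·14.9 − 2850·15 − 15050 − (229.6·11.9)·6.15 = 0 → B_y = 74603.276/14.9 = 5006.93 ≈ 5007 lb.
ΣF_y = 0: A_y + 5006.93 − 2850 − 229.6·11.9 = 0 → A_y = 575.3 lb.
ΣF_x = 0: no horizontal applied forces, so A_x = 0.

A_x = 0, A_y = 575.3 lb, B_y = 5007 lb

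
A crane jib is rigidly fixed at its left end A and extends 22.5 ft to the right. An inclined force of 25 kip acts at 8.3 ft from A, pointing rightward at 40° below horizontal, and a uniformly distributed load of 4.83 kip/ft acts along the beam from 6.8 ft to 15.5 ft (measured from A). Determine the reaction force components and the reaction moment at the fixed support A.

Resultant of the distributed load: 4.83 × 8.7 = 42.021 kip at 11.15 ft from A.
ΣF_x = 0: A_x + 25·cos40° = 0 → A_x = -19.15 kip.
ΣF_y = 0: A_y − 25·sin40° − 4.83·8.7 = 0 → A_y = 58.09 kip.
ΣM about A: M_A − 25·sin40°·8.3 − (4.83·8.7)·11.15 = 0 → M_A = 601.9 kip·ft.

A_x = -19.15 kip, A_y = 58.09 kip, M_A = 601.9 kip·ft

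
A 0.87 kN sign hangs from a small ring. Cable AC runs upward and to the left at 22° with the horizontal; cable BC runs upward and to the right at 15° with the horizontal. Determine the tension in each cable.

T_AC = 1.396 kN, T_BC = 1.340 kN

ΣF_x = 0: −T_AC·cos22° + T_BC·cos15° = 0 → T_BC = 0.959891·T_AC.
ΣF_y = 0: T_AC·sin22° + T_BC·sin15° = 0.87.
Substitute: T_AC·(0.374607 + 0.959891·0.258819) = 0.87 → T_AC = 1.39637 ≈ 1.396 kN.
Then T_BC = 0.959891 × 1.39637 = 1.340 kN.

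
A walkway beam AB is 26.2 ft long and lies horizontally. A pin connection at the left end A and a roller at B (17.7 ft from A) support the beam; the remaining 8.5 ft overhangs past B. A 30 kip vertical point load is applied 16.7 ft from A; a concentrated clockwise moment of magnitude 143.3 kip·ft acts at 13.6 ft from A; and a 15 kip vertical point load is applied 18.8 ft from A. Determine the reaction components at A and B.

A_x = 0, A_y = -7.333 kip, B_y = 52.33 kip

ΣM about A: B_y·17.7 − 30·16.7 − 143.3 − 15·18.8 = 0 → B_y = 926.3/17.7 = 52.3333 ≈ 52.33 kip.
ΣF_y = 0: A_y + 52.3333 − 30 − 15 = 0 → A_y = -7.333 kip.
ΣF_x = 0: no horizontal applied forces, so A_x = 0.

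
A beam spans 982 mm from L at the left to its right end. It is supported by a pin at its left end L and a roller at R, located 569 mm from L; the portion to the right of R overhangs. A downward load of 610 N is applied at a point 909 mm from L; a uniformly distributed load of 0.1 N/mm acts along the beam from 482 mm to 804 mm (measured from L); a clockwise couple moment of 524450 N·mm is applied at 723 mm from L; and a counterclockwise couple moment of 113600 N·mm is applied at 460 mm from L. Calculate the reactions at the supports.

L_x = 0, L_y = -1091 N, R_y = 1733 N

Resultant of the distributed load: 0.1 × 322 = 32.2 N at 643 mm from L.
ΣM about L: R_y·569 − 610·909 − (0.1·322)·643 − 524450 + 113600 = 0 → R_y = 986044.6/569 = 1732.94 ≈ 1733 N.
ΣF_y = 0: L_y + 1732.94 − 610 − 0.1·322 = 0 → L_y = -1091 N.
ΣF_x = 0: no horizontal applied forces, so L_x = 0.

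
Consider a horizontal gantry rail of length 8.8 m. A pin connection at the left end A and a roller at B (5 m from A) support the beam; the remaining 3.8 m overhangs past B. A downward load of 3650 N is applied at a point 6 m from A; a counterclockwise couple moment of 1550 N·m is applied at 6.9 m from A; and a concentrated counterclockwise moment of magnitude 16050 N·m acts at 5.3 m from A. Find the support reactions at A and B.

Taking moments about A: B_y·5 − 3650·6 + 1550 + 16050 = 0 → B_y = 4300/5 = 860.0 N.
ΣF_y = 0: A_y + 860 − 3650 = 0 → A_y = 2790 N.
ΣF_x = 0: no horizontal applied forces, so A_x = 0.

A_x = 0, A_y = 2790 N, B_y = 860.0 N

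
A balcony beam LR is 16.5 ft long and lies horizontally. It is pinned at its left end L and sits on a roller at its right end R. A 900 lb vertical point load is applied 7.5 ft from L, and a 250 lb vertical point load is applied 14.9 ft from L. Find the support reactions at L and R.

ΣM about L: R_y·16.5 − 900·7.5 − 250·14.9 = 0 → R_y = 10475/16.5 = 634.848 ≈ 634.8 lb.
ΣF_y = 0: L_y + 634.848 − 900 − 250 = 0 → L_y = 515.2 lb.
ΣF_x = 0: no horizontal applied forces, so L_x = 0.

L_x = 0, L_y = 515.2 lb, R_y = 634.8 lb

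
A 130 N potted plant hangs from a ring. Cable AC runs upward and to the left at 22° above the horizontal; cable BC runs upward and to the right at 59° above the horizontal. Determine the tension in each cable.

ΣF_x = 0: −T_AC·cos22° + T_BC·cos59° = 0 → T_BC = 1.80022·T_AC.
ΣF_y = 0: T_AC·sin22° + T_BC·sin59° = 130.
Substitute: T_AC·(0.374607 + 1.80022·0.857167) = 130 → T_AC = 67.7897 ≈ 67.79 N.
Then T_BC = 1.80022 × 67.7897 = 122.0 N.

T_AC = 67.79 N, T_BC = 122.0 N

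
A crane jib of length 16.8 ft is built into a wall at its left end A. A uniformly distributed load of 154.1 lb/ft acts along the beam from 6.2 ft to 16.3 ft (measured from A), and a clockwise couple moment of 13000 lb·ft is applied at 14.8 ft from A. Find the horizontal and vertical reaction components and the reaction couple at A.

Resultant of the distributed load: 154.1 × 10.1 = 1556.41 lb at 11.25 ft from A.
ΣF_x = 0: A_x = 0.
ΣF_y = 0: A_y − 154.1·10.1 = 0 → A_y = 1556 lb.
ΣM about A: M_A − (154.1·10.1)·11.25 − 13000 = 0 → M_A = 30510 lb·ft.

A_x = 0, A_y = 1556 lb, M_A = 30510 lb·ft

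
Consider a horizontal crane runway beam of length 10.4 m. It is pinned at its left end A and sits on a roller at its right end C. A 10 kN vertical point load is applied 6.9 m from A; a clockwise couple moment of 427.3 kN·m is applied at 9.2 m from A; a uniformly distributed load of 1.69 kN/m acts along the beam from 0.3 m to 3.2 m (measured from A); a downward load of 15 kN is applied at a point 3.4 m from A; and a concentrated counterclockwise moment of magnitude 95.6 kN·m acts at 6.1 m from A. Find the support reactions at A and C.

Resultant of the distributed load: 1.69 × 2.9 = 4.901 kN at 1.75 m from A.
Taking moments about A: C_y·10.4 − 10·6.9 − 427.3 − (1.69·2.9)·1.75 − 15·3.4 + 95.6 = 0 → C_y = 460.27675/10.4 = 44.2574 ≈ 44.26 kN.
ΣF_y = 0: A_y + 44.2574 − 10 − 1.69·2.9 − 15 = 0 → A_y = -14.36 kN.
ΣF_x = 0: no horizontal applied forces, so A_x = 0.

A_x = 0, A_y = -14.36 kN, C_y = 44.26 kN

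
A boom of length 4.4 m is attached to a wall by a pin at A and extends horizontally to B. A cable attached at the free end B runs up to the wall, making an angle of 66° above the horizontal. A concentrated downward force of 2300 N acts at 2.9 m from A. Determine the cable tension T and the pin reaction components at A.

T = 1659 N, A_x = 674.9 N, A_y = 784.1 N

ΣM about A: T·sin66°·4.4 − 2300·2.9 = 0 → T = 6670/(4.4·0.913545) = 1659.37 ≈ 1659 N.
ΣF_x = 0: A_x − T·cos66° = 0 → A_x = 1659.37 × 0.406737 = 674.9 N.
ΣF_y = 0: A_y + T·sin66° − 2300 = 0 → A_y = 2300 − 1659.37 × 0.913545 = 784.1 N.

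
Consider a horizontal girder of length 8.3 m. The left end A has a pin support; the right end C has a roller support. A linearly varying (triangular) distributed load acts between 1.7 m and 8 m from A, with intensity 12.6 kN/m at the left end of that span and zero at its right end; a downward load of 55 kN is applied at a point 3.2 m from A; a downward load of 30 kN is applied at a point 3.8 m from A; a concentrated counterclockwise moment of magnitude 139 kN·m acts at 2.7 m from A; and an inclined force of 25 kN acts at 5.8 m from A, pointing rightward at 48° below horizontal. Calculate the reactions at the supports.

Resultant of the triangular load: ½ × 12.6 × 6.3 = 39.69 kN, acting at 3.8 m from A (one-third of the span from the peak).
ΣM about A: C_y·8.3 − (½·12.6·6.3)·3.8 − 55·3.2 − 30·3.8 + 139 − 25·sin48°·5.8 = 0 → C_y = 409.578/8.3 = 49.3467 ≈ 49.35 kN.
ΣF_y = 0: A_y + 49.3467 − ½·12.6·6.3 − 55 − 30 − 25·sin48° = 0 → A_y = 93.92 kN.
ΣF_x = 0: A_x + 25·cos48° = 0 → A_x = -16.73 kN.

A_x = -16.73 kN, A_y = 93.92 kN, C_y = 49.35 kN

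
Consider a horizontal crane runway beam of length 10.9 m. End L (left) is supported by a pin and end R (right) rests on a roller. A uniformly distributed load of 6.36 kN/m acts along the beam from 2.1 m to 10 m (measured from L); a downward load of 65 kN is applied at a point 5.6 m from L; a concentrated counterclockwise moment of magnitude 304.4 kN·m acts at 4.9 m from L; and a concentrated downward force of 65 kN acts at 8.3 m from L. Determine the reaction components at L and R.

L_x = 0, L_y = 97.39 kN, R_y = 82.85 kN

Resultant of the distributed load: 6.36 × 7.9 = 50.244 kN at 6.05 m from L.
Taking moments about L: R_y·10.9 − (6.36·7.9)·6.05 − 65·5.6 + 304.4 − 65·8.3 = 0 → R_y = 903.0762/10.9 = 82.851 ≈ 82.85 kN.
ΣF_y = 0: L_y + 82.851 − 6.36·7.9 − 65 − 65 = 0 → L_y = 97.39 kN.
ΣF_x = 0: no horizontal applied forces, so L_x = 0.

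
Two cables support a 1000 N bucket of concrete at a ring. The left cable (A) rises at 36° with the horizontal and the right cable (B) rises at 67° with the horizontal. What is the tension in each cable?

ΣF_x = 0: −T_A·cos36° + T_B·cos67° = 0 → T_B = 2.07052·T_A.
ΣF_y = 0: T_A·sin36° + T_B·sin67° = 1000.
Substitute: T_A·(0.587785 + 2.07052·0.920505) = 1000 → T_A = 401.009 ≈ 401.0 N.
Then T_B = 2.07052 × 401.009 = 830.3 N.

T_A = 401.0 N, T_B = 830.3 N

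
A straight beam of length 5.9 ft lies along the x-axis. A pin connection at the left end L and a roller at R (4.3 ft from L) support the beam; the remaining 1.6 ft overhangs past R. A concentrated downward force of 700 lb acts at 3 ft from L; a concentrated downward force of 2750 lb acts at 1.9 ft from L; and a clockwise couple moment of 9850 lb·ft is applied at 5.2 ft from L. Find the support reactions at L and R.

L_x = 0, L_y = -544.2 lb, R_y = 3994 lb

Moments about L: R_y·4.3 − 700·3 − 2750·1.9 − 9850 = 0 → R_y = 17175/4.3 = 3994.19 ≈ 3994 lb.
ΣF_y = 0: L_y + 3994.19 − 700 − 2750 = 0 → L_y = -544.2 lb.
ΣF_x = 0: no horizontal applied forces, so L_x = 0.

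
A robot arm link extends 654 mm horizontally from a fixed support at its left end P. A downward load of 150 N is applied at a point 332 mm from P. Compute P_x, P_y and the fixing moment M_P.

ΣF_x = 0: P_x = 0.
ΣF_y = 0: P_y − 150 = 0 → P_y = 150.0 N.
ΣM about P: M_P − 150·332 = 0 → M_P = 49800 N·mm.

P_x = 0, P_y = 150.0 N, M_P = 49800 N·mm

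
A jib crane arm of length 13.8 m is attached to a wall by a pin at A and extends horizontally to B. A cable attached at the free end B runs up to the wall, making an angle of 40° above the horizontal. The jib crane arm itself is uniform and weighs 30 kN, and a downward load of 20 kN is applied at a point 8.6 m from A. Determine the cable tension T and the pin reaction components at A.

ΣM about A: T·sin40°·13.8 − 30·6.9 − 20·8.6 = 0 → T = 379/(13.8·0.642788) = 42.726 ≈ 42.73 kN.
ΣF_x = 0: A_x − T·cos40° = 0 → A_x = 42.726 × 0.766044 = 32.73 kN.
ΣF_y = 0: A_y + T·sin40° − 30 − 20 = 0 → A_y = 50 − 42.726 × 0.642788 = 22.54 kN.

T = 42.73 kN, A_x = 32.73 kN, A_y = 22.54 kN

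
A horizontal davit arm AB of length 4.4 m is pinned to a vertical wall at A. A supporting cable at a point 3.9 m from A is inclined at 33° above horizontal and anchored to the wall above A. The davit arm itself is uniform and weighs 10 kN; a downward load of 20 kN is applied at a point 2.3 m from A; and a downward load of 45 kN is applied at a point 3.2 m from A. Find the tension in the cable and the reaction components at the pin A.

ΣM about A: T·sin33°·3.9 − 10·2.2 − 20·2.3 − 45·3.2 = 0 → T = 212/(3.9·0.544639) = 99.8073 ≈ 99.81 kN.
ΣF_x = 0: A_x − T·cos33° = 0 → A_x = 99.8073 × 0.838671 = 83.71 kN.
ΣF_y = 0: A_y + T·sin33° − 10 − 20 − 45 = 0 → A_y = 75 − 99.8073 × 0.544639 = 20.64 kN.

T = 99.81 kN, A_x = 83.71 kN, A_y = 20.64 kN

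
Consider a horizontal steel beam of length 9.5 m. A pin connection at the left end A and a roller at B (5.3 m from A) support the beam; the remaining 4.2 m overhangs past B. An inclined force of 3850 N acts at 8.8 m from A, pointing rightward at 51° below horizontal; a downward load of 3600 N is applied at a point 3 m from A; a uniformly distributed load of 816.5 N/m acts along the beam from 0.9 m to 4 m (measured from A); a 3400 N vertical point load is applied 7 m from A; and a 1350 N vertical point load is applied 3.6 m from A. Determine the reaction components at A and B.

Resultant of the distributed load: 816.5 × 3.1 = 2531.15 N at 2.45 m from A.
Taking moments about A: B_y·5.3 − 3850·sin51°·8.8 − 3600·3 − (816.5·3.1)·2.45 − 3400·7 − 1350·3.6 = 0 → B_y = 71991/5.3 = 13583.2 ≈ 13580 N.
ΣF_y = 0: A_y + 13583.2 − 3850·sin51° − 3600 − 816.5·3.1 − 3400 − 1350 = 0 → A_y = 290.0 N.
ΣF_x = 0: A_x + 3850·cos51° = 0 → A_x = -2423 N.

A_x = -2423 N, A_y = 290.0 N, B_y = 13580 N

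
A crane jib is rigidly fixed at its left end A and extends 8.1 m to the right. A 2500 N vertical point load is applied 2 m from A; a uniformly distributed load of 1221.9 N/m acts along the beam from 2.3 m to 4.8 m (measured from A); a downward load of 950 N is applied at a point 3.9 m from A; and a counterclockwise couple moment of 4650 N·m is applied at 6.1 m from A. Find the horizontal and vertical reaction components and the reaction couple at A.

Resultant of the distributed load: 1221.9 × 2.5 = 3054.75 N at 3.55 m from A.
ΣF_x = 0: A_x = 0.
ΣF_y = 0: A_y − 2500 − 1221.9·2.5 − 950 = 0 → A_y = 6505 N.
ΣM about A: M_A − 2500·2 − (1221.9·2.5)·3.55 − 950·3.9 + 4650 = 0 → M_A = 14900 N·m.

A_x = 0, A_y = 6505 N, M_A = 14900 N·m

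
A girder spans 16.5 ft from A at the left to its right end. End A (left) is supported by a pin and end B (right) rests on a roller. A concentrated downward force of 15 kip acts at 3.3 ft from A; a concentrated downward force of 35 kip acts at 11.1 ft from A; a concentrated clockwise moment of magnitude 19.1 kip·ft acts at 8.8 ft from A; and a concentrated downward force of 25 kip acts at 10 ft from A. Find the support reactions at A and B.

A_x = 0, A_y = 32.15 kip, B_y = 42.85 kip

Moments about A: B_y·16.5 − 15·3.3 − 35·11.1 − 19.1 − 25·10 = 0 → B_y = 707.1/16.5 = 42.8545 ≈ 42.85 kip.
ΣF_y = 0: A_y + 42.8545 − 15 − 35 − 25 = 0 → A_y = 32.15 kip.
ΣF_x = 0: no horizontal applied forces, so A_x = 0.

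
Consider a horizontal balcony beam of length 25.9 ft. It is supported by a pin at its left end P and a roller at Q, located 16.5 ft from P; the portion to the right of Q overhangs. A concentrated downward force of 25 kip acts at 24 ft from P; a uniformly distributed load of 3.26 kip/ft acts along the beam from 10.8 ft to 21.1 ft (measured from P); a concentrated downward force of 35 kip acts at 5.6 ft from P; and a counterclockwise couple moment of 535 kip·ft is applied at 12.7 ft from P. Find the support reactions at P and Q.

Resultant of the distributed load: 3.26 × 10.3 = 33.578 kip at 15.95 ft from P.
ΣM about P: Q_y·16.5 − 25·24 − (3.26·10.3)·15.95 − 35·5.6 + 535 = 0 → Q_y = 796.5691/16.5 = 48.2769 ≈ 48.28 kip.
ΣF_y = 0: P_y + 48.2769 − 25 − 3.26·10.3 − 35 = 0 → P_y = 45.30 kip.
ΣF_x = 0: no horizontal applied forces, so P_x = 0.

P_x = 0, P_y = 45.30 kip, Q_y = 48.28 kip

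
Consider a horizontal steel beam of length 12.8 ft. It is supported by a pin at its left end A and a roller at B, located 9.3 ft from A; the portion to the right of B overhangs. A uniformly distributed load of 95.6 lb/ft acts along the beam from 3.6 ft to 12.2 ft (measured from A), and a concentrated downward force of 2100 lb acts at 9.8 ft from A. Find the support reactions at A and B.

A_x = 0, A_y = 10.86 lb, B_y = 2911 lb

Resultant of the distributed load: 95.6 × 8.6 = 822.16 lb at 7.9 ft from A.
ΣM about A: B_y·9.3 − (95.6·8.6)·7.9 − 2100·9.8 = 0 → B_y = 27075.064/9.3 = 2911.3 ≈ 2911 lb.
ΣF_y = 0: A_y + 2911.3 − 95.6·8.6 − 2100 = 0 → A_y = 10.86 lb.
ΣF_x = 0: no horizontal applied forces, so A_x = 0.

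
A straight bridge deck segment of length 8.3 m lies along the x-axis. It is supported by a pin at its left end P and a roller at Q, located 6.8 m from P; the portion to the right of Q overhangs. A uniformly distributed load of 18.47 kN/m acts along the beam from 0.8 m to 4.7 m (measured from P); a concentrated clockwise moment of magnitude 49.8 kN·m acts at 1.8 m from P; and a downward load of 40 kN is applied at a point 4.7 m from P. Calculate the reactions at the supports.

Resultant of the distributed load: 18.47 × 3.9 = 72.033 kN at 2.75 m from P.
Taking moments about P: Q_y·6.8 − (18.47·3.9)·2.75 − 49.8 − 40·4.7 = 0 → Q_y = 435.89075/6.8 = 64.1016 ≈ 64.10 kN.
ΣF_y = 0: P_y + 64.1016 − 18.47·3.9 − 40 = 0 → P_y = 47.93 kN.
ΣF_x = 0: no horizontal applied forces, so P_x = 0.

P_x = 0, P_y = 47.93 kN, Q_y = 64.10 kN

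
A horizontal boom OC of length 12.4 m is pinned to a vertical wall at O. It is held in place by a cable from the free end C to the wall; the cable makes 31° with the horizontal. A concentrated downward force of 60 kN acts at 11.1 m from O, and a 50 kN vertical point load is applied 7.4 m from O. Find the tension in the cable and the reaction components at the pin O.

ΣM about O: T·sin31°·12.4 − 60·11.1 − 50·7.4 = 0 → T = 1036/(12.4·0.515038) = 162.218 ≈ 162.2 kN.
ΣF_x = 0: O_x − T·cos31° = 0 → O_x = 162.218 × 0.857167 = 139.0 kN.
ΣF_y = 0: O_y + T·sin31° − 60 − 50 = 0 → O_y = 110 − 162.218 × 0.515038 = 26.45 kN.

T = 162.2 kN, O_x = 139.0 kN, O_y = 26.45 kN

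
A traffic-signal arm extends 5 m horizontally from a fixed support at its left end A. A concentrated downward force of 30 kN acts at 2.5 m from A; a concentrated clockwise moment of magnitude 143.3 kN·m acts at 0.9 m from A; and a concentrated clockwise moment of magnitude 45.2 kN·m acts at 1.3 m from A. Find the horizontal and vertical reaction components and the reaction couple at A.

ΣF_x = 0: A_x = 0.
ΣF_y = 0: A_y − 30 = 0 → A_y = 30.00 kN.
ΣM about A: M_A − 30·2.5 − 143.3 − 45.2 = 0 → M_A = 263.5 kN·m.

A_x = 0, A_y = 30.00 kN, M_A = 263.5 kN·m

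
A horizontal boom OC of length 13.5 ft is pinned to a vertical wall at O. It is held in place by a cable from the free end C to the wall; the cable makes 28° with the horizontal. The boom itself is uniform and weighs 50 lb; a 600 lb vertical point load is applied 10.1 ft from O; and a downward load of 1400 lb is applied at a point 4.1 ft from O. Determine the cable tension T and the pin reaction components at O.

ΣM about O: T·sin28°·13.5 − 50·6.75 − 600·10.1 − 1400·4.1 = 0 → T = 12137.5/(13.5·0.469472) = 1915.07 ≈ 1915 lb.
ΣF_x = 0: O_x − T·cos28° = 0 → O_x = 1915.07 × 0.882948 = 1691 lb.
ΣF_y = 0: O_y + T·sin28° − 50 − 600 − 1400 = 0 → O_y = 2050 − 1915.07 × 0.469472 = 1151 lb.

T = 1915 lb, O_x = 1691 lb, O_y = 1151 lb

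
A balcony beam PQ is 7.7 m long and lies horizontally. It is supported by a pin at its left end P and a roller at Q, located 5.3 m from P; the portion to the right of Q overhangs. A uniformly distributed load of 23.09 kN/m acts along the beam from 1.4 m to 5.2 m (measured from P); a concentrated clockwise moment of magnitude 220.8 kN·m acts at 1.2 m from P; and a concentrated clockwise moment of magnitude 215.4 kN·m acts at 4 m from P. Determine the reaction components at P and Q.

Resultant of the distributed load: 23.09 × 3.8 = 87.742 kN at 3.3 m from P.
Taking moments about P: Q_y·5.3 − (23.09·3.8)·3.3 − 220.8 − 215.4 = 0 → Q_y = 725.7486/5.3 = 136.934 ≈ 136.9 kN.
ΣF_y = 0: P_y + 136.934 − 23.09·3.8 = 0 → P_y = -49.19 kN.
ΣF_x = 0: no horizontal applied forces, so P_x = 0.

P_x = 0, P_y = -49.19 kN, Q_y = 136.9 kN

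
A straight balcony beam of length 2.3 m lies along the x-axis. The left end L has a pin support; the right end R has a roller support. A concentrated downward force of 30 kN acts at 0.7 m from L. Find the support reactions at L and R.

L_x = 0, L_y = 20.87 kN, R_y = 9.130 kN

Moments about L: R_y·2.3 − 30·0.7 = 0 → R_y = 21/2.3 = 9.13043 ≈ 9.130 kN.
ΣF_y = 0: L_y + 9.13043 − 30 = 0 → L_y = 20.87 kN.
ΣF_x = 0: no horizontal applied forces, so L_x = 0.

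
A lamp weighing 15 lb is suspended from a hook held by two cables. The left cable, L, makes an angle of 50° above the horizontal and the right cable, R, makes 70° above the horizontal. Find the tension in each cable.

ΣF_x = 0: −T_L·cos50° + T_R·cos70° = 0 → T_R = 1.87939·T_L.
ΣF_y = 0: T_L·sin50° + T_R·sin70° = 15.
Substitute: T_L·(0.766044 + 1.87939·0.939693) = 15 → T_L = 5.92395 ≈ 5.924 lb.
Then T_R = 1.87939 × 5.92395 = 11.13 lb.

T_L = 5.924 lb, T_R = 11.13 lb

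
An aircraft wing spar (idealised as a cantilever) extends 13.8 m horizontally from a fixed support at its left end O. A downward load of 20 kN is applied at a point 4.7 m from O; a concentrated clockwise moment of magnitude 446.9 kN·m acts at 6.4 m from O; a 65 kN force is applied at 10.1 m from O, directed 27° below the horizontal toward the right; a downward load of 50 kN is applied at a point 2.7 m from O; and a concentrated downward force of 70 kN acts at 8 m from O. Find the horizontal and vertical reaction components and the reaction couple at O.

ΣF_x = 0: O_x + 65·cos27° = 0 → O_x = -57.92 kN.
ΣF_y = 0: O_y − 20 − 65·sin27° − 50 − 70 = 0 → O_y = 169.5 kN.
ΣM about O: M_O − 20·4.7 − 446.9 − 65·sin27°·10.1 − 50·2.7 − 70·8 = 0 → M_O = 1534 kN·m.

O_x = -57.92 kN, O_y = 169.5 kN, M_O = 1534 kN·m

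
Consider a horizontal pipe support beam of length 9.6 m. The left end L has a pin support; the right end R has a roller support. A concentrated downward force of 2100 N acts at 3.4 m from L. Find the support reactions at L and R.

L_x = 0, L_y = 1356 N, R_y = 743.8 N

ΣM about L: R_y·9.6 − 2100·3.4 = 0 → R_y = 7140/9.6 = 743.75 ≈ 743.8 N.
ΣF_y = 0: L_y + 743.75 − 2100 = 0 → L_y = 1356 N.
ΣF_x = 0: no horizontal applied forces, so L_x = 0.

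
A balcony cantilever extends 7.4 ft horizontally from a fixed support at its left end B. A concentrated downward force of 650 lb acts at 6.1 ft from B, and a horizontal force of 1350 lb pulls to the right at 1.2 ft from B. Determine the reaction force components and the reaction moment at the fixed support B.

ΣF_x = 0: B_x + 1350 = 0 → B_x = -1350 lb.
ΣF_y = 0: B_y − 650 = 0 → B_y = 650.0 lb.
ΣM about B: M_B − 650·6.1 = 0 → M_B = 3965 lb·ft.

B_x = -1350 lb, B_y = 650.0 lb, M_B = 3965 lb·ft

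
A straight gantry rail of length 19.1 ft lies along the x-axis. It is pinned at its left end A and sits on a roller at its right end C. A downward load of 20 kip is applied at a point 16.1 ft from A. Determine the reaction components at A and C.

ΣM about A: C_y·19.1 − 20·16.1 = 0 → C_y = 322/19.1 = 16.8586 ≈ 16.86 kip.
ΣF_y = 0: A_y + 16.8586 − 20 = 0 → A_y = 3.141 kip.
ΣF_x = 0: no horizontal applied forces, so A_x = 0.

A_x = 0, A_y = 3.141 kip, C_y = 16.86 kip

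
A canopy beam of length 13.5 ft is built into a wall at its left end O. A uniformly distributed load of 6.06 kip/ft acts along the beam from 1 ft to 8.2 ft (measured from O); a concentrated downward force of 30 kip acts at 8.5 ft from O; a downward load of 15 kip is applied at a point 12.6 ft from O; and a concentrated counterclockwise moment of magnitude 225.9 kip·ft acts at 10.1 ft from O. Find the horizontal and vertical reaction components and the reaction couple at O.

Resultant of the distributed load: 6.06 × 7.2 = 43.632 kip at 4.6 ft from O.
ΣF_x = 0: O_x = 0.
ΣF_y = 0: O_y − 6.06·7.2 − 30 − 15 = 0 → O_y = 88.63 kip.
ΣM about O: M_O − (6.06·7.2)·4.6 − 30·8.5 − 15·12.6 + 225.9 = 0 → M_O = 418.8 kip·ft.

O_x = 0, O_y = 88.63 kip, M_O = 418.8 kip·ft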